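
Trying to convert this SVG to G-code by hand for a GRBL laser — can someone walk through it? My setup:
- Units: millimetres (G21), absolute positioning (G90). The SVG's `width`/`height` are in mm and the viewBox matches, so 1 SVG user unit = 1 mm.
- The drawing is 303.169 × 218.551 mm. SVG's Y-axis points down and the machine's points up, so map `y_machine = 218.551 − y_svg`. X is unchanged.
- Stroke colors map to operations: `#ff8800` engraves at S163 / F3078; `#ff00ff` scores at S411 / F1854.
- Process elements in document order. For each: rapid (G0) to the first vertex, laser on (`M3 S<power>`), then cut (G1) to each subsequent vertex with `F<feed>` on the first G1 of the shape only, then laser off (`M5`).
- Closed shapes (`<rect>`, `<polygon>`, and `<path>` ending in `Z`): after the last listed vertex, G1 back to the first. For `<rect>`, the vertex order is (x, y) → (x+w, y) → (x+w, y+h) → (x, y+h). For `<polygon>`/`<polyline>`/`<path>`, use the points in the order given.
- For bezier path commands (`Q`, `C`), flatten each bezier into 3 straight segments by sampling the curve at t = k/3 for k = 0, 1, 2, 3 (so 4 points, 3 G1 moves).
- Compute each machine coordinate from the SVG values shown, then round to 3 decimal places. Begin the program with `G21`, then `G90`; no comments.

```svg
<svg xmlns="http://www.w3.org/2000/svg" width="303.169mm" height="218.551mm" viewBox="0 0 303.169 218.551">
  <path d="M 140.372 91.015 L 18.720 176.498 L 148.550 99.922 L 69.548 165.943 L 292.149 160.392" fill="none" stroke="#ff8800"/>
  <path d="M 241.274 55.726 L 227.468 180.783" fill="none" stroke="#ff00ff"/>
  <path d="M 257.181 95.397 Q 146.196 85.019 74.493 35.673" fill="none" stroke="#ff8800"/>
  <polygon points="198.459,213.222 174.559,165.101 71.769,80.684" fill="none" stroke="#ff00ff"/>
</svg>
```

G21
G90
G0 X140.372 Y127.536
M3 S163
G1 X18.720 Y42.053 F3078
G1 X148.550 Y118.629
G1 X69.548 Y52.608
G1 X292.149 Y58.159
M5
G0 X241.274 Y162.825
M3 S411
G1 X227.468 Y37.768 F1854
M5
G0 X257.181 Y123.154
M3 S163
G1 X187.556 Y134.402 F3078
G1 X126.660 Y154.310
G1 X74.493 Y182.878
M5
G0 X198.459 Y5.329
M3 S411
G1 X174.559 Y53.450 F1854
G1 X71.769 Y137.867
G1 X198.459 Y5.329
M5

Since the viewBox matches the mm dimensions, user units are millimetres directly. The only transform is the Y-flip y_m = 218.551 − y_svg.

Shape 1 is a open polyline drawn with `<path>`. Its stroke #ff8800 means engrave at S163, F3078. After flipping Y the toolpath is (140.372,127.536) → (18.720,42.053) → (148.550,118.629) → (69.548,52.608) → (292.149,58.159).

Shape 2 is a line segment drawn with `<path>`. Its stroke #ff00ff means score at S411, F1854. After flipping Y the toolpath is (241.274,162.825) → (227.468,37.768).

Shape 3 is a quadratic bezier drawn with `<path>`. Its stroke #ff8800 means engrave at S163, F3078. After flipping Y the toolpath is (257.181,123.154) → (187.556,134.402) → (126.660,154.310) → (74.493,182.878).

Shape 4 is a closed polygon drawn with `<polygon>`. Its stroke #ff00ff means score at S411, F1854. After flipping Y the toolpath is (198.459,5.329) → (174.559,53.450) → (71.769,137.867) → (198.459,5.329), returning to the start.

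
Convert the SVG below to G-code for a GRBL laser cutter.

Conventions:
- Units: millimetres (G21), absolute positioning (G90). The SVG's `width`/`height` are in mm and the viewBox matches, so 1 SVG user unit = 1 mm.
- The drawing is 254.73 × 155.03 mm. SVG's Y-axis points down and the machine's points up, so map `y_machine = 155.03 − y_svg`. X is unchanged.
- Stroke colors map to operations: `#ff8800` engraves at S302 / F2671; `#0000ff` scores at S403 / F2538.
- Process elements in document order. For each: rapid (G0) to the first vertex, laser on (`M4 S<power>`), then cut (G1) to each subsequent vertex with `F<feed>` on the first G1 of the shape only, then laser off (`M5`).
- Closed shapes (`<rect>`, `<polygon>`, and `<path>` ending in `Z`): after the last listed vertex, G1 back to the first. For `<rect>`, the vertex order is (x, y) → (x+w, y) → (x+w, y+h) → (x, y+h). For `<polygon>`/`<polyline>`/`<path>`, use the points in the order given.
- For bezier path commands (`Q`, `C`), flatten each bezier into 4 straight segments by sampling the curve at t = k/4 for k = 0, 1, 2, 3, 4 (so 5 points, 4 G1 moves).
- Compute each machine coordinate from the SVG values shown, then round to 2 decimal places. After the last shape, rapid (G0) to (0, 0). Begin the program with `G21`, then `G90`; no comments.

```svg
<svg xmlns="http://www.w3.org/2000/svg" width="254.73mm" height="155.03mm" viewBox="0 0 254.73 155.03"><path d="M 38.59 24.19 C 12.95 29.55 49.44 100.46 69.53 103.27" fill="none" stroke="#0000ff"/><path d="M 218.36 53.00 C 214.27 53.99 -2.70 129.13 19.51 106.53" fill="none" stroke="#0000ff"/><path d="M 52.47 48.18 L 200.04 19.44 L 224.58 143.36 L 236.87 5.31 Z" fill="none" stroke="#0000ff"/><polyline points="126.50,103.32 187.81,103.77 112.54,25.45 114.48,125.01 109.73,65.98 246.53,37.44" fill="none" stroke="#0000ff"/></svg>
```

Since the viewBox matches the mm dimensions, user units are millimetres directly. The only transform is the Y-flip y_m = 155.03 − y_svg.

Shape 1 is a cubic bezier drawn with `<path>`. Its stroke #0000ff means score at S403, F2538. After flipping Y the toolpath is (38.59,130.84) → (29.78,116.62) → (36.91,90.34) → (52.61,64.55) → (69.53,51.76).

Shape 2 is a cubic bezier drawn with `<path>`. Its stroke #0000ff means score at S403, F2538. After flipping Y the toolpath is (218.36,102.03) → (182.44,90.07) → (109.07,66.42) → (40.64,47.19) → (19.51,48.50).

Shape 3 is a closed polygon drawn with `<path>`. Its stroke #0000ff means score at S403, F2538. After flipping Y the toolpath is (52.47,106.85) → (200.04,135.59) → (224.58,11.67) → (236.87,149.72) → (52.47,106.85), returning to the start.

Shape 4 is a open polyline drawn with `<polyline>`. Its stroke #0000ff means score at S403, F2538. After flipping Y the toolpath is (126.50,51.71) → (187.81,51.26) → (112.54,129.58) → (114.48,30.02) → (109.73,89.05) → (246.53,117.59).

G21
G90
G0 X38.59 Y130.84
M4 S403
G1 X29.78 Y116.62 F2538
G1 X36.91 Y90.34
G1 X52.61 Y64.55
G1 X69.53 Y51.76
M5
G0 X218.36 Y102.03
M4 S403
G1 X182.44 Y90.07 F2538
G1 X109.07 Y66.42
G1 X40.64 Y47.19
G1 X19.51 Y48.50
M5
G0 X52.47 Y106.85
M4 S403
G1 X200.04 Y135.59 F2538
G1 X224.58 Y11.67
G1 X236.87 Y149.72
G1 X52.47 Y106.85
M5
G0 X126.50 Y51.71
M4 S403
G1 X187.81 Y51.26 F2538
G1 X112.54 Y129.58
G1 X114.48 Y30.02
G1 X109.73 Y89.05
G1 X246.53 Y117.59
M5
G0 X0.00 Y0.00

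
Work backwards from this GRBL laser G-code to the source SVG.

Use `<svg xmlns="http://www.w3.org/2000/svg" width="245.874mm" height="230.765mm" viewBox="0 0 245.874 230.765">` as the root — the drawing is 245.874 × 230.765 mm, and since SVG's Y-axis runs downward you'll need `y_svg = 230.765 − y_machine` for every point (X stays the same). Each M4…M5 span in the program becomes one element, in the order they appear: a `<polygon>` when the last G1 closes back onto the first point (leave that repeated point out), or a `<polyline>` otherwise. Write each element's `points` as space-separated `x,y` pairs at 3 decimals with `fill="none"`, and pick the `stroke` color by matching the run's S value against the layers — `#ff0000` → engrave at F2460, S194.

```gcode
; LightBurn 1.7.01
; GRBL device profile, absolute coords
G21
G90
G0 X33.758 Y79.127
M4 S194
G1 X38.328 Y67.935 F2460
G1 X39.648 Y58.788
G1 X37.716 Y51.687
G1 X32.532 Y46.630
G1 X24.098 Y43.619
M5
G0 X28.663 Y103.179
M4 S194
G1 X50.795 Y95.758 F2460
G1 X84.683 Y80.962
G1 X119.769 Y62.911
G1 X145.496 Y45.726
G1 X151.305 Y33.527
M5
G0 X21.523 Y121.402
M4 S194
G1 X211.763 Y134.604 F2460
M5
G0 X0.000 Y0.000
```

Each laser-on run becomes one SVG element. Flip Y back into SVG space with y_svg = 230.765 − y_machine. Every run uses S194, so all elements get stroke `#ff0000` (engrave).

Run 1: The run is open, so emit a `<polyline>` with points (Y-flipped): 33.758,151.638 38.328,162.830 39.648,171.977 37.716,179.078 32.532,184.135 24.098,187.146.

Run 2: The run is open, so emit a `<polyline>` with points (Y-flipped): 28.663,127.586 50.795,135.007 84.683,149.803 119.769,167.854 145.496,185.039 151.305,197.238.

Run 3: The run is open, so emit a `<polyline>` with points (Y-flipped): 21.523,109.363 211.763,96.161.

<svg xmlns="http://www.w3.org/2000/svg" width="245.874mm" height="230.765mm" viewBox="0 0 245.874 230.765">
  <polyline points="33.758,151.638 38.328,162.830 39.648,171.977 37.716,179.078 32.532,184.135 24.098,187.146" fill="none" stroke="#ff0000"/>
  <polyline points="28.663,127.586 50.795,135.007 84.683,149.803 119.769,167.854 145.496,185.039 151.305,197.238" fill="none" stroke="#ff0000"/>
  <polyline points="21.523,109.363 211.763,96.161" fill="none" stroke="#ff0000"/>
</svg>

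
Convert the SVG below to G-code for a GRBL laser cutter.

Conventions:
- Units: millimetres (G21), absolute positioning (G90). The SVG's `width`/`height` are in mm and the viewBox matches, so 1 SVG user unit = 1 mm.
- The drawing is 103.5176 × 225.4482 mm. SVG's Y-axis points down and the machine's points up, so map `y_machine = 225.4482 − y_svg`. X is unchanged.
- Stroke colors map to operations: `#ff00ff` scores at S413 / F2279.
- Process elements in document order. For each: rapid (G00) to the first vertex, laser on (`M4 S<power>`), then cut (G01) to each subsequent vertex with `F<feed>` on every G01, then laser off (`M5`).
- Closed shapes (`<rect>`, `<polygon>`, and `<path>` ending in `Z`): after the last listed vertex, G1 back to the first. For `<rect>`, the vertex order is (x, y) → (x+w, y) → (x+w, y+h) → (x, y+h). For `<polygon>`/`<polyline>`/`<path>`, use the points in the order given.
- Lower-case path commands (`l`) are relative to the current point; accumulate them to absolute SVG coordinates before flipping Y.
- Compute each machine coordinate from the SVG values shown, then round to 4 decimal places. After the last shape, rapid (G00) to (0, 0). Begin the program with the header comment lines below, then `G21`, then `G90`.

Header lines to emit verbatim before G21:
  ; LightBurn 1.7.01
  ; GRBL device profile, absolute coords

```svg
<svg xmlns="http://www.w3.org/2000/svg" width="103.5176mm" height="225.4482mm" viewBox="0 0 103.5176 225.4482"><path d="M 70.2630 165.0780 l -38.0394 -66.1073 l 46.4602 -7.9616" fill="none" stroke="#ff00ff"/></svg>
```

Since the viewBox matches the mm dimensions, user units are millimetres directly. The only transform is the Y-flip y_m = 225.4482 − y_svg.

Shape 1 is a open polyline drawn with `<path>`. Its stroke #ff00ff means score at S413, F2279. After flipping Y the toolpath is (70.2630,60.3702) → (32.2236,126.4775) → (78.6838,134.4391).

; LightBurn 1.7.01
; GRBL device profile, absolute coords
G21
G90
G00 X70.2630 Y60.3702
M4 S413
G01 X32.2236 Y126.4775 F2279
G01 X78.6838 Y134.4391 F2279
M5
G00 X0.0000 Y0.0000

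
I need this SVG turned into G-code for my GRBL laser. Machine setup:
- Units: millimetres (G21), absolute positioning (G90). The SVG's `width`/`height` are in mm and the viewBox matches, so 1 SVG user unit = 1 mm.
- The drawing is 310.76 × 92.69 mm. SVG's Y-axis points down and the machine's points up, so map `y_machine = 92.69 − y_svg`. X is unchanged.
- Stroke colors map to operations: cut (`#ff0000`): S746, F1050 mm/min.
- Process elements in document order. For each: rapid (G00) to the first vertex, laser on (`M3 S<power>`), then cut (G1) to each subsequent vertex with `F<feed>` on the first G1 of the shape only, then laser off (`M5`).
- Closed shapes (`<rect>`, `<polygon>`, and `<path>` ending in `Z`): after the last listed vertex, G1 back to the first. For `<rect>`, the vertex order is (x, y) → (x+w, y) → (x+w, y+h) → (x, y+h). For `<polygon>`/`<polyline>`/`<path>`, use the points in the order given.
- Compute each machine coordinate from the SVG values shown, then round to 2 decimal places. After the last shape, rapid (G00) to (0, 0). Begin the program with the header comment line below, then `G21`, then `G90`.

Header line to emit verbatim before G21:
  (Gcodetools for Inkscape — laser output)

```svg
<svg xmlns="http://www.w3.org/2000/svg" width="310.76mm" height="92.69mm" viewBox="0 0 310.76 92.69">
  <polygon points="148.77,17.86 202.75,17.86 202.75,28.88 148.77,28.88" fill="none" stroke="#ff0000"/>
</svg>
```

(Gcodetools for Inkscape — laser output)
G21
G90
G00 X148.77 Y74.83
M3 S746
G1 X202.75 Y74.83 F1050
G1 X202.75 Y63.81
G1 X148.77 Y63.81
G1 X148.77 Y74.83
M5
G00 X0.00 Y0.00

Since the viewBox matches the mm dimensions, user units are millimetres directly. The only transform is the Y-flip y_m = 92.69 − y_svg.

Shape 1 is a rectangle drawn with `<polygon>`. Its stroke #ff0000 means cut at S746, F1050. After flipping Y the toolpath is (148.77,74.83) → (202.75,74.83) → (202.75,63.81) → (148.77,63.81) → (148.77,74.83), returning to the start.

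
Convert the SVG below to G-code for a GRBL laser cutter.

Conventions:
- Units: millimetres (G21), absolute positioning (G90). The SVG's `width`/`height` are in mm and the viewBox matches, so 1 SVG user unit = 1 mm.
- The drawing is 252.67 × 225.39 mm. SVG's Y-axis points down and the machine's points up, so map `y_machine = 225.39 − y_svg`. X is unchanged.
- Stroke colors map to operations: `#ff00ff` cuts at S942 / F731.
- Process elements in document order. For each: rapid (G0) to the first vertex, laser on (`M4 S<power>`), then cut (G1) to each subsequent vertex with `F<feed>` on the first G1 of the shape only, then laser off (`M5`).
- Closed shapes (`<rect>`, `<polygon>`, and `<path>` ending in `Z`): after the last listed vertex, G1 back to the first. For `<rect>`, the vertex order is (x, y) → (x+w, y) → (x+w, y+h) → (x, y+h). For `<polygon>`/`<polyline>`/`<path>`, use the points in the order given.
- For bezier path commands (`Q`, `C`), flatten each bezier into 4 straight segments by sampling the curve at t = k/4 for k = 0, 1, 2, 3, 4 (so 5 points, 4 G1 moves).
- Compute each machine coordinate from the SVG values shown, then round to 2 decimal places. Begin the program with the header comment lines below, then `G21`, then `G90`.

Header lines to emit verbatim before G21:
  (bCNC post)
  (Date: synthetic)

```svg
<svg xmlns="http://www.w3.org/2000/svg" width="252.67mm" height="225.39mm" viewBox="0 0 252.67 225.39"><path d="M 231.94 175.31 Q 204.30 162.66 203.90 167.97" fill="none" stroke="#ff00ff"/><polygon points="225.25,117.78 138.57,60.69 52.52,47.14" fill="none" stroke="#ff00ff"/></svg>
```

viewBox `0 0 252.67 225.39` with mm width/height → 1 unit = 1 mm. Flip: y_m = 225.39 − y_svg.

**Shape 1** — `<path>` quadratic bezier, stroke `#ff00ff` → cut (S942, F731). Control points (SVG): P0=(231.94,175.31), P1=(204.30,162.66), P2=(203.90,167.97); sampled at t=k/4. Machine vertices: (231.94,50.08) → (219.82,55.28) → (211.11,58.24) → (205.80,58.95) → (203.90,57.42). Open path.

**Shape 2** — `<polygon>` closed polygon, stroke `#ff00ff` → cut (S942, F731). Machine vertices: (225.25,107.61) → (138.57,164.70) → (52.52,178.25) → (225.25,107.61). Closed: final G1 returns to the first vertex.

(bCNC post)
(Date: synthetic)
G21
G90
G0 X231.94 Y50.08
M4 S942
G1 X219.82 Y55.28 F731
G1 X211.11 Y58.24
G1 X205.80 Y58.95
G1 X203.90 Y57.42
M5
G0 X225.25 Y107.61
M4 S942
G1 X138.57 Y164.70 F731
G1 X52.52 Y178.25
G1 X225.25 Y107.61
M5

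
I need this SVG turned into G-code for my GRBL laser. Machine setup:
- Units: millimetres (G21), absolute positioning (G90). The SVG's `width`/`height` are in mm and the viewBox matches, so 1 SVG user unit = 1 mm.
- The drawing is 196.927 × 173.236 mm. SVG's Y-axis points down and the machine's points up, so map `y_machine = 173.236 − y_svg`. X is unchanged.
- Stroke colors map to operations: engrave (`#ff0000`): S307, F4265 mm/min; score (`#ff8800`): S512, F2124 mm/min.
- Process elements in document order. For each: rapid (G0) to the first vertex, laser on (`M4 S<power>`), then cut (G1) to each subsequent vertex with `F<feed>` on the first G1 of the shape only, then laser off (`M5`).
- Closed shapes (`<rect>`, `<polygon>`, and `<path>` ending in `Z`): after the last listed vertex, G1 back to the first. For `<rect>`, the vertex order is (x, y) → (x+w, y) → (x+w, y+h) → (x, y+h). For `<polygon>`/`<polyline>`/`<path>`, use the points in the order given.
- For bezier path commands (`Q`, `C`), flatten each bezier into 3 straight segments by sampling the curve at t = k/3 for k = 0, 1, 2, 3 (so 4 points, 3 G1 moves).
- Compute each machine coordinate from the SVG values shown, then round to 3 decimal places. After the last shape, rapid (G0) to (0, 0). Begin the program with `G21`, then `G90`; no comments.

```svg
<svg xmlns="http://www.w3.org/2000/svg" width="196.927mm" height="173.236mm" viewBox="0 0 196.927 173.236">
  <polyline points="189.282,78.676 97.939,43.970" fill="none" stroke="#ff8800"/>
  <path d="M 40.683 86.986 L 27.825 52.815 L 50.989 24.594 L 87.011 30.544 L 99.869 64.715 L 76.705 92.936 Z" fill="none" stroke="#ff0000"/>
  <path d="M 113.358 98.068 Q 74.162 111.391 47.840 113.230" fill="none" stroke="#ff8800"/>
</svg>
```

1 u = 1 mm; y_m = 173.236 − y.

[1] `<polyline>` line segment, #ff8800→score S512 F2124: (189.282,94.560) → (97.939,129.266)

[2] `<path>` regular polygon, #ff0000→engrave S307 F4265: (40.683,86.250) → (27.825,120.421) → (50.989,148.642) → (87.011,142.692) → (99.869,108.521) → (76.705,80.300) → (40.683,86.250) (closed)

[3] `<path>` quadratic bezier, #ff8800→score S512 F2124: (113.358,75.168) → (88.658,67.562) → (66.818,62.508) → (47.840,60.006)

G21
G90
G0 X189.282 Y94.560
M4 S512
G1 X97.939 Y129.266 F2124
M5
G0 X40.683 Y86.250
M4 S307
G1 X27.825 Y120.421 F4265
G1 X50.989 Y148.642
G1 X87.011 Y142.692
G1 X99.869 Y108.521
G1 X76.705 Y80.300
G1 X40.683 Y86.250
M5
G0 X113.358 Y75.168
M4 S512
G1 X88.658 Y67.562 F2124
G1 X66.818 Y62.508
G1 X47.840 Y60.006
M5
G0 X0.000 Y0.000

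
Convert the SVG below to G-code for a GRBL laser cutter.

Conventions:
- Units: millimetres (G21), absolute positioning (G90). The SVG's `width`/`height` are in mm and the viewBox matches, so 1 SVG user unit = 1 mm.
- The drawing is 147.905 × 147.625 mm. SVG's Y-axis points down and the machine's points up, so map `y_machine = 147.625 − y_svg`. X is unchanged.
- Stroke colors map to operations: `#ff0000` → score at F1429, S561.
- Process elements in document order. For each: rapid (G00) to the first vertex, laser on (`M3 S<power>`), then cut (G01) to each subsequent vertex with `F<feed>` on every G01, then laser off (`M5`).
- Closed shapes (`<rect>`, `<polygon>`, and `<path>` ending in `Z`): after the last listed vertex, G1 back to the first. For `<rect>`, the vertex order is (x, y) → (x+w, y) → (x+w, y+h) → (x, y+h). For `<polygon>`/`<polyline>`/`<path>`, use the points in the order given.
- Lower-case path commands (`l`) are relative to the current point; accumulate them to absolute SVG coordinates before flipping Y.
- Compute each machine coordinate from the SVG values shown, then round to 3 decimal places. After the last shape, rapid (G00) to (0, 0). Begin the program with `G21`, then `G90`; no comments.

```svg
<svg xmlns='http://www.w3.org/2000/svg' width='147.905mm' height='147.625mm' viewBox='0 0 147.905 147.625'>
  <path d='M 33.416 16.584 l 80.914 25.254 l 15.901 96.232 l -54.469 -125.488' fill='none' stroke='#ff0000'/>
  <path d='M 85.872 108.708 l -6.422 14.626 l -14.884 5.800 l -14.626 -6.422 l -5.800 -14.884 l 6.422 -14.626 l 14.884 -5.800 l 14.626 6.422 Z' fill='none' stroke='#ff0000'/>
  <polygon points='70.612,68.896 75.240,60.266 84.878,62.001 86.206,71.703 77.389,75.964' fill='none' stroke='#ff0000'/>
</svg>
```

1 u = 1 mm; y_m = 147.625 − y.

[1] `<path>` open polyline, #ff0000→score S561 F1429: (33.416,131.041) → (114.330,105.787) → (130.231,9.555) → (75.762,135.043)

[2] `<path>` regular polygon, #ff0000→score S561 F1429: (85.872,38.917) → (79.450,24.291) → (64.566,18.491) → (49.940,24.913) → (44.140,39.797) → (50.562,54.423) → (65.446,60.223) → (80.072,53.801) → (85.872,38.917) (closed)

[3] `<polygon>` regular polygon, #ff0000→score S561 F1429: (70.612,78.729) → (75.240,87.359) → (84.878,85.624) → (86.206,75.922) → (77.389,71.661) → (70.612,78.729) (closed)

G21
G90
G00 X33.416 Y131.041
M3 S561
G01 X114.330 Y105.787 F1429
G01 X130.231 Y9.555 F1429
G01 X75.762 Y135.043 F1429
M5
G00 X85.872 Y38.917
M3 S561
G01 X79.450 Y24.291 F1429
G01 X64.566 Y18.491 F1429
G01 X49.940 Y24.913 F1429
G01 X44.140 Y39.797 F1429
G01 X50.562 Y54.423 F1429
G01 X65.446 Y60.223 F1429
G01 X80.072 Y53.801 F1429
G01 X85.872 Y38.917 F1429
M5
G00 X70.612 Y78.729
M3 S561
G01 X75.240 Y87.359 F1429
G01 X84.878 Y85.624 F1429
G01 X86.206 Y75.922 F1429
G01 X77.389 Y71.661 F1429
G01 X70.612 Y78.729 F1429
M5
G00 X0.000 Y0.000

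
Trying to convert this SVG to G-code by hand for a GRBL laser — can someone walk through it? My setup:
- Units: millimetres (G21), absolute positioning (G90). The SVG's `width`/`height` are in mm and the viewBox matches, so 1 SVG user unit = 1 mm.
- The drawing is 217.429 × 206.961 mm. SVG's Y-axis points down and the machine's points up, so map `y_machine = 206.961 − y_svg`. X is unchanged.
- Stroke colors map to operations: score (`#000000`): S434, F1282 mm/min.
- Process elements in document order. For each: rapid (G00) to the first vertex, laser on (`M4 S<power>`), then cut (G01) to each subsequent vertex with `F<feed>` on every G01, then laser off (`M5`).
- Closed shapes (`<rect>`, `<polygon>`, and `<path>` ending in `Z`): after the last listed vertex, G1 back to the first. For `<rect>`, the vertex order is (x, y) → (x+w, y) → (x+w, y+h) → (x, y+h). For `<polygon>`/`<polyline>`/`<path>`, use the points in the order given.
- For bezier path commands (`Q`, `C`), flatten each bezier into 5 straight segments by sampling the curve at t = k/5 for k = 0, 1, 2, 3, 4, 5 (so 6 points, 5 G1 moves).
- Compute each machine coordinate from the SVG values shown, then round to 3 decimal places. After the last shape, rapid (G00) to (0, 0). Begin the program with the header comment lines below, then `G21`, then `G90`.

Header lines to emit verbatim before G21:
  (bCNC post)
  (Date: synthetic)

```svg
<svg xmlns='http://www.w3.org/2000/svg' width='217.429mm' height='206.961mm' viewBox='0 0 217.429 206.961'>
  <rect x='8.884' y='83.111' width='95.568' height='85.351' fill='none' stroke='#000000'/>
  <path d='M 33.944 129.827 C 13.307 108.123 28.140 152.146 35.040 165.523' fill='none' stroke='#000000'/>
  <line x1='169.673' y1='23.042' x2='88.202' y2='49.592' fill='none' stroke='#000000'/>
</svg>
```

(bCNC post)
(Date: synthetic)
G21
G90
G00 X8.884 Y123.850
M4 S434
G01 X104.452 Y123.850 F1282
G01 X104.452 Y38.499 F1282
G01 X8.884 Y38.499 F1282
G01 X8.884 Y123.850 F1282
M5
G00 X33.944 Y77.134
M4 S434
G01 X25.471 Y83.040 F1282
G01 X23.427 Y77.798 F1282
G01 X25.730 Y66.033 F1282
G01 X30.295 Y52.371 F1282
G01 X35.040 Y41.438 F1282
M5
G00 X169.673 Y183.919
M4 S434
G01 X88.202 Y157.369 F1282
M5
G00 X0.000 Y0.000

Since the viewBox matches the mm dimensions, user units are millimetres directly. The only transform is the Y-flip y_m = 206.961 − y_svg.

Shape 1 is a rectangle drawn with `<rect>`. Its stroke #000000 means score at S434, F1282. After flipping Y the toolpath is (8.884,123.850) → (104.452,123.850) → (104.452,38.499) → (8.884,38.499) → (8.884,123.850), returning to the start.

Shape 2 is a cubic bezier drawn with `<path>`. Its stroke #000000 means score at S434, F1282. After flipping Y the toolpath is (33.944,77.134) → (25.471,83.040) → (23.427,77.798) → (25.730,66.033) → (30.295,52.371) → (35.040,41.438).

Shape 3 is a line segment drawn with `<line>`. Its stroke #000000 means score at S434, F1282. After flipping Y the toolpath is (169.673,183.919) → (88.202,157.369).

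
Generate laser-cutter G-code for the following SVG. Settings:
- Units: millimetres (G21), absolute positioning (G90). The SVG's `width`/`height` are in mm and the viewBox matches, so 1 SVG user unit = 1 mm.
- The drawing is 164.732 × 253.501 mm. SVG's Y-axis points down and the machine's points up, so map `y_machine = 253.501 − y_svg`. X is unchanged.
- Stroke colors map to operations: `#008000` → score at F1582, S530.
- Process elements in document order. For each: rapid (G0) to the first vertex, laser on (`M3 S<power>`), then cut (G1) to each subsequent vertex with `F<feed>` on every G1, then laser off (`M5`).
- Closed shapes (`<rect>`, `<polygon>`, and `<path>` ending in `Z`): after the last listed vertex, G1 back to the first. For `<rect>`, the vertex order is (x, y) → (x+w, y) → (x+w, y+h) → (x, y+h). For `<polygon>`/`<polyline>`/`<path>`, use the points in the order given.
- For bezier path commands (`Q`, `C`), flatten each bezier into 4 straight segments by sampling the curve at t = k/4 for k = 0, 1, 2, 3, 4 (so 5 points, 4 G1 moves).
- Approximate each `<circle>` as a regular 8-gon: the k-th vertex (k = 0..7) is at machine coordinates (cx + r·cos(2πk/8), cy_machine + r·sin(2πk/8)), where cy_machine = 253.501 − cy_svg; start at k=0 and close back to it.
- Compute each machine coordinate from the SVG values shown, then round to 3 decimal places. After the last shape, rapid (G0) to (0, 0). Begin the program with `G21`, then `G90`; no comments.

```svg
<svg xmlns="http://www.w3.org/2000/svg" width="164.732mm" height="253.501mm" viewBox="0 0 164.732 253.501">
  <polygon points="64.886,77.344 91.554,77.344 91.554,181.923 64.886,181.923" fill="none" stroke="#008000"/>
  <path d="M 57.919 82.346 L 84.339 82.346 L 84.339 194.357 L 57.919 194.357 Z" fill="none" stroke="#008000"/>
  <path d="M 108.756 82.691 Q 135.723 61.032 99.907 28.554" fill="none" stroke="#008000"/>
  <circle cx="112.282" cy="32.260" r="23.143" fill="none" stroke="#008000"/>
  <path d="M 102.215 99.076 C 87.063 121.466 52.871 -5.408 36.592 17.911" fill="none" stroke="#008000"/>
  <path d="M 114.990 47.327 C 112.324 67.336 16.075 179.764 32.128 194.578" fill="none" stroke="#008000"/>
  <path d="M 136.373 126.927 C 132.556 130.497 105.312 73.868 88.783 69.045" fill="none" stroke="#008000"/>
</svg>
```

G21
G90
G0 X64.886 Y176.157
M3 S530
G1 X91.554 Y176.157 F1582
G1 X91.554 Y71.578 F1582
G1 X64.886 Y71.578 F1582
G1 X64.886 Y176.157 F1582
M5
G0 X57.919 Y171.155
M3 S530
G1 X84.339 Y171.155 F1582
G1 X84.339 Y59.144 F1582
G1 X57.919 Y59.144 F1582
G1 X57.919 Y171.155 F1582
M5
G0 X108.756 Y170.810
M3 S530
G1 X118.316 Y182.316 F1582
G1 X120.027 Y195.174 F1582
G1 X113.891 Y209.384 F1582
G1 X99.907 Y224.947 F1582
M5
G0 X135.425 Y221.241
M3 S530
G1 X128.647 Y237.606 F1582
G1 X112.282 Y244.384 F1582
G1 X95.917 Y237.606 F1582
G1 X89.139 Y221.241 F1582
G1 X95.917 Y204.876 F1582
G1 X112.282 Y198.098 F1582
G1 X128.647 Y204.876 F1582
G1 X135.425 Y221.241 F1582
M5
G0 X102.215 Y154.425
M3 S530
G1 X87.858 Y160.940 F1582
G1 X69.826 Y195.356 F1582
G1 X51.583 Y229.597 F1582
G1 X36.592 Y235.590 F1582
M5
G0 X114.990 Y206.174
M3 S530
G1 X98.661 Y176.808 F1582
G1 X66.539 Y130.600 F1582
G1 X37.928 Y85.367 F1582
G1 X32.128 Y58.923 F1582
M5
G0 X136.373 Y126.574
M3 S530
G1 X129.651 Y133.434 F1582
G1 X117.345 Y152.368 F1582
G1 X102.655 Y172.875 F1582
G1 X88.783 Y184.456 F1582
M5
G0 X0.000 Y0.000

Since the viewBox matches the mm dimensions, user units are millimetres directly. The only transform is the Y-flip y_m = 253.501 − y_svg.

Shape 1 is a rectangle drawn with `<polygon>`. Its stroke #008000 means score at S530, F1582. After flipping Y the toolpath is (64.886,176.157) → (91.554,176.157) → (91.554,71.578) → (64.886,71.578) → (64.886,176.157), returning to the start.

Shape 2 is a rectangle drawn with `<path>`. Its stroke #008000 means score at S530, F1582. After flipping Y the toolpath is (57.919,171.155) → (84.339,171.155) → (84.339,59.144) → (57.919,59.144) → (57.919,171.155), returning to the start.

Shape 3 is a quadratic bezier drawn with `<path>`. Its stroke #008000 means score at S530, F1582. After flipping Y the toolpath is (108.756,170.810) → (118.316,182.316) → (120.027,195.174) → (113.891,209.384) → (99.907,224.947).

Shape 4 is a circle drawn with `<circle>`. Its stroke #008000 means score at S530, F1582. After flipping Y the toolpath is (135.425,221.241) → (128.647,237.606) → (112.282,244.384) → (95.917,237.606) → (89.139,221.241) → (95.917,204.876) → (112.282,198.098) → (128.647,204.876) → (135.425,221.241), returning to the start.

Shape 5 is a cubic bezier drawn with `<path>`. Its stroke #008000 means score at S530, F1582. After flipping Y the toolpath is (102.215,154.425) → (87.858,160.940) → (69.826,195.356) → (51.583,229.597) → (36.592,235.590).

Shape 6 is a cubic bezier drawn with `<path>`. Its stroke #008000 means score at S530, F1582. After flipping Y the toolpath is (114.990,206.174) → (98.661,176.808) → (66.539,130.600) → (37.928,85.367) → (32.128,58.923).

Shape 7 is a cubic bezier drawn with `<path>`. Its stroke #008000 means score at S530, F1582. After flipping Y the toolpath is (136.373,126.574) → (129.651,133.434) → (117.345,152.368) → (102.655,172.875) → (88.783,184.456).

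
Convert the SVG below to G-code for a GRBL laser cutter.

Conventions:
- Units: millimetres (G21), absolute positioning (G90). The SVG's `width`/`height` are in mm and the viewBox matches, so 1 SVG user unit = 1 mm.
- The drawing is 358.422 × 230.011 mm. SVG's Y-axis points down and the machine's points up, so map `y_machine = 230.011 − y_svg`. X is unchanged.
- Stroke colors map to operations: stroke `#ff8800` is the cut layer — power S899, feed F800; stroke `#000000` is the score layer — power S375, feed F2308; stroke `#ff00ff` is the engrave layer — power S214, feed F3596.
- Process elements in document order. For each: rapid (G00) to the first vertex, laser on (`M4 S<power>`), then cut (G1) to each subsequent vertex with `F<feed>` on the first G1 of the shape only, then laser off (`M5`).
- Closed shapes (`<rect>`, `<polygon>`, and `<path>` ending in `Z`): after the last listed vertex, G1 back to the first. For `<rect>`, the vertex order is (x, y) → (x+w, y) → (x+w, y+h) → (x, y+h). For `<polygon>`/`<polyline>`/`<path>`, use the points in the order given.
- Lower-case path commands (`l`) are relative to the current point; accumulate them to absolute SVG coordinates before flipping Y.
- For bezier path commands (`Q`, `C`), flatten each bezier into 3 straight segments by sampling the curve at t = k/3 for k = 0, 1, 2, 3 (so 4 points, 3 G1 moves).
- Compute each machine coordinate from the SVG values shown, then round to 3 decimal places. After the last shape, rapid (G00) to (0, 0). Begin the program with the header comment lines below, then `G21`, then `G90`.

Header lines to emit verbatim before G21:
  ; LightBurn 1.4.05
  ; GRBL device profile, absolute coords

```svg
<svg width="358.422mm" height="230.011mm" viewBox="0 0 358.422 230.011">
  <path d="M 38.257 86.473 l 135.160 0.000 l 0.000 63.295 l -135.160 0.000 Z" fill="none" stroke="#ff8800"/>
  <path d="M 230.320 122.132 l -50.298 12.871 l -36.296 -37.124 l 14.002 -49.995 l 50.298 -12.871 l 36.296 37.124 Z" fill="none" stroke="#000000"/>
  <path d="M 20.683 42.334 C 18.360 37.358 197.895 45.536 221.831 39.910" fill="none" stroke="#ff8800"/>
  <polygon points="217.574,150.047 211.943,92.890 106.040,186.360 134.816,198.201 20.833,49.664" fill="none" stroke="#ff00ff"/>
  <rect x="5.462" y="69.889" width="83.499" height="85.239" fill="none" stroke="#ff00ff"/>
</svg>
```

1 u = 1 mm; y_m = 230.011 − y.

[1] `<path>` rectangle, #ff8800→cut S899 F800: (38.257,143.538) → (173.417,143.538) → (173.417,80.243) → (38.257,80.243) → (38.257,143.538) (closed)

[2] `<path>` regular polygon, #000000→score S375 F2308: (230.320,107.879) → (180.022,95.008) → (143.726,132.132) → (157.728,182.127) → (208.026,194.998) → (244.322,157.874) → (230.320,107.879) (closed)

[3] `<path>` cubic bezier, #ff8800→cut S899 F800: (20.683,187.677) → (66.481,189.267) → (158.527,188.078) → (221.831,190.101)

[4] `<polygon>` closed polygon, #ff00ff→engrave S214 F3596: (217.574,79.964) → (211.943,137.121) → (106.040,43.651) → (134.816,31.810) → (20.833,180.347) → (217.574,79.964) (closed)

[5] `<rect>` rectangle, #ff00ff→engrave S214 F3596: (5.462,160.122) → (88.961,160.122) → (88.961,74.883) → (5.462,74.883) → (5.462,160.122) (closed)

; LightBurn 1.4.05
; GRBL device profile, absolute coords
G21
G90
G00 X38.257 Y143.538
M4 S899
G1 X173.417 Y143.538 F800
G1 X173.417 Y80.243
G1 X38.257 Y80.243
G1 X38.257 Y143.538
M5
G00 X230.320 Y107.879
M4 S375
G1 X180.022 Y95.008 F2308
G1 X143.726 Y132.132
G1 X157.728 Y182.127
G1 X208.026 Y194.998
G1 X244.322 Y157.874
G1 X230.320 Y107.879
M5
G00 X20.683 Y187.677
M4 S899
G1 X66.481 Y189.267 F800
G1 X158.527 Y188.078
G1 X221.831 Y190.101
M5
G00 X217.574 Y79.964
M4 S214
G1 X211.943 Y137.121 F3596
G1 X106.040 Y43.651
G1 X134.816 Y31.810
G1 X20.833 Y180.347
G1 X217.574 Y79.964
M5
G00 X5.462 Y160.122
M4 S214
G1 X88.961 Y160.122 F3596
G1 X88.961 Y74.883
G1 X5.462 Y74.883
G1 X5.462 Y160.122
M5
G00 X0.000 Y0.000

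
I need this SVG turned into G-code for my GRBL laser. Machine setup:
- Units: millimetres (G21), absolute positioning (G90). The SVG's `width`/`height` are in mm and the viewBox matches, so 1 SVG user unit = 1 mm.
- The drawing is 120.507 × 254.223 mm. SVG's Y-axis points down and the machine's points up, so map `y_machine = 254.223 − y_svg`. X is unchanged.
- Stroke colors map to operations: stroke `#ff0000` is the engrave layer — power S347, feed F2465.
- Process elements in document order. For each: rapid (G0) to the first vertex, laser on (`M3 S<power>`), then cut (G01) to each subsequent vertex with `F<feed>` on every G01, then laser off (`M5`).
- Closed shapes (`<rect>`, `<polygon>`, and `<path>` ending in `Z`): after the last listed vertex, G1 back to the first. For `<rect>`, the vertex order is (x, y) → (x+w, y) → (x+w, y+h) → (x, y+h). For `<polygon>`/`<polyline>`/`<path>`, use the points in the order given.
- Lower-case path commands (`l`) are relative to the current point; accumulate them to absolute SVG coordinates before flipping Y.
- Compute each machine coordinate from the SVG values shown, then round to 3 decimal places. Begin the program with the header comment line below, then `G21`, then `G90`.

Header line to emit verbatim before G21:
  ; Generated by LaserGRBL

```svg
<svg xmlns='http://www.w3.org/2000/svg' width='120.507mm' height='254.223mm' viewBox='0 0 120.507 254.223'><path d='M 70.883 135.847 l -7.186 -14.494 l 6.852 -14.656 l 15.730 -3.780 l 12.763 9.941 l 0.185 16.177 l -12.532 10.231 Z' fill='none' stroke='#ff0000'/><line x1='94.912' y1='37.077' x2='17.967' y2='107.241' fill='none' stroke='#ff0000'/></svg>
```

; Generated by LaserGRBL
G21
G90
G0 X70.883 Y118.376
M3 S347
G01 X63.697 Y132.870 F2465
G01 X70.549 Y147.526 F2465
G01 X86.279 Y151.306 F2465
G01 X99.042 Y141.365 F2465
G01 X99.227 Y125.188 F2465
G01 X86.695 Y114.957 F2465
G01 X70.883 Y118.376 F2465
M5
G0 X94.912 Y217.146
M3 S347
G01 X17.967 Y146.982 F2465
M5

1 u = 1 mm; y_m = 254.223 − y.

[1] `<path>` regular polygon, #ff0000→engrave S347 F2465: (70.883,118.376) → (63.697,132.870) → (70.549,147.526) → (86.279,151.306) → (99.042,141.365) → (99.227,125.188) → (86.695,114.957) → (70.883,118.376) (closed)

[2] `<line>` line segment, #ff0000→engrave S347 F2465: (94.912,217.146) → (17.967,146.982)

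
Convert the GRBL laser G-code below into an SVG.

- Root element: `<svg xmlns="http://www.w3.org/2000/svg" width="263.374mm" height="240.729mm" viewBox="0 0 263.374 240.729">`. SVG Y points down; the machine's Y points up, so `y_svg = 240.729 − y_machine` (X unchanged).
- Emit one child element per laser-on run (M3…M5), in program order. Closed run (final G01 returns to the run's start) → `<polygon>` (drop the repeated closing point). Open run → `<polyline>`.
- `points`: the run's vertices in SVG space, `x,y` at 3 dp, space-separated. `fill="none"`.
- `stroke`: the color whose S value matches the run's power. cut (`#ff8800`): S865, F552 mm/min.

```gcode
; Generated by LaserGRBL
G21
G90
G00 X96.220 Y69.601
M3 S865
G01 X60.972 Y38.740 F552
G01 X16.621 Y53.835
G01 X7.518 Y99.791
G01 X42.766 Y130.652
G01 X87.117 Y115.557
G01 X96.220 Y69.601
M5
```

y_svg = 240.729 − y_m. Every run uses S865, so all elements get stroke `#ff8800` (cut).

[1] closed run; points: 96.220,171.128 60.972,201.989 16.621,186.894 7.518,140.938 42.766,110.077 87.117,125.172

<svg xmlns="http://www.w3.org/2000/svg" width="263.374mm" height="240.729mm" viewBox="0 0 263.374 240.729">
  <polygon points="96.220,171.128 60.972,201.989 16.621,186.894 7.518,140.938 42.766,110.077 87.117,125.172" fill="none" stroke="#ff8800"/>
</svg>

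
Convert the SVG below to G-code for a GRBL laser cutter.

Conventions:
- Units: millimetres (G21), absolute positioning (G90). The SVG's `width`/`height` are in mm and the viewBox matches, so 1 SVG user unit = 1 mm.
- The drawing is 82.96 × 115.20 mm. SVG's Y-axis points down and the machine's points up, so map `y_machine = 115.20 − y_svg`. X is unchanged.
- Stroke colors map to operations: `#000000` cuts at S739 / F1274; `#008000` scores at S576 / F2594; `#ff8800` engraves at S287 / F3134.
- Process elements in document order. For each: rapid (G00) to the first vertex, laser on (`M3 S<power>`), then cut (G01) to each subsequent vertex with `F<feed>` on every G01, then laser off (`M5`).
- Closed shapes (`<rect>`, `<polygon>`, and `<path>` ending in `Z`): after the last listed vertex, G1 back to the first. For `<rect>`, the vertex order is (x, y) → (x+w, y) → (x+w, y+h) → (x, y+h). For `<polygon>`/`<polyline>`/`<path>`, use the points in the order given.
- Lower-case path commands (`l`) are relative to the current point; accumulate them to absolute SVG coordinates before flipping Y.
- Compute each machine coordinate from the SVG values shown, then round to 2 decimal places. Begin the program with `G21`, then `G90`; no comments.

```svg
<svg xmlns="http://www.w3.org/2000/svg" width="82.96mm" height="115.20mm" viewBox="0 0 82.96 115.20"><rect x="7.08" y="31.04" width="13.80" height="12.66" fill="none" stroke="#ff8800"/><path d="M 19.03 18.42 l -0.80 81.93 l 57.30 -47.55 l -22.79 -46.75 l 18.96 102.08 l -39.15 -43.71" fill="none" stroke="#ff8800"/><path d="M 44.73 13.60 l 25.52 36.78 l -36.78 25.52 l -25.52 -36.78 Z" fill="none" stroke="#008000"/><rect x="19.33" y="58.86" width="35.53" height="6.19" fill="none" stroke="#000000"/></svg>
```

Since the viewBox matches the mm dimensions, user units are millimetres directly. The only transform is the Y-flip y_m = 115.20 − y_svg.

Shape 1 is a rectangle drawn with `<rect>`. Its stroke #ff8800 means engrave at S287, F3134. After flipping Y the toolpath is (7.08,84.16) → (20.88,84.16) → (20.88,71.50) → (7.08,71.50) → (7.08,84.16), returning to the start.

Shape 2 is a open polyline drawn with `<path>`. Its stroke #ff8800 means engrave at S287, F3134. After flipping Y the toolpath is (19.03,96.78) → (18.23,14.85) → (75.53,62.40) → (52.74,109.15) → (71.70,7.07) → (32.55,50.78).

Shape 3 is a regular polygon drawn with `<path>`. Its stroke #008000 means score at S576, F2594. After flipping Y the toolpath is (44.73,101.60) → (70.25,64.82) → (33.47,39.30) → (7.95,76.08) → (44.73,101.60), returning to the start.

Shape 4 is a rectangle drawn with `<rect>`. Its stroke #000000 means cut at S739, F1274. After flipping Y the toolpath is (19.33,56.34) → (54.86,56.34) → (54.86,50.15) → (19.33,50.15) → (19.33,56.34), returning to the start.

G21
G90
G00 X7.08 Y84.16
M3 S287
G01 X20.88 Y84.16 F3134
G01 X20.88 Y71.50 F3134
G01 X7.08 Y71.50 F3134
G01 X7.08 Y84.16 F3134
M5
G00 X19.03 Y96.78
M3 S287
G01 X18.23 Y14.85 F3134
G01 X75.53 Y62.40 F3134
G01 X52.74 Y109.15 F3134
G01 X71.70 Y7.07 F3134
G01 X32.55 Y50.78 F3134
M5
G00 X44.73 Y101.60
M3 S576
G01 X70.25 Y64.82 F2594
G01 X33.47 Y39.30 F2594
G01 X7.95 Y76.08 F2594
G01 X44.73 Y101.60 F2594
M5
G00 X19.33 Y56.34
M3 S739
G01 X54.86 Y56.34 F1274
G01 X54.86 Y50.15 F1274
G01 X19.33 Y50.15 F1274
G01 X19.33 Y56.34 F1274
M5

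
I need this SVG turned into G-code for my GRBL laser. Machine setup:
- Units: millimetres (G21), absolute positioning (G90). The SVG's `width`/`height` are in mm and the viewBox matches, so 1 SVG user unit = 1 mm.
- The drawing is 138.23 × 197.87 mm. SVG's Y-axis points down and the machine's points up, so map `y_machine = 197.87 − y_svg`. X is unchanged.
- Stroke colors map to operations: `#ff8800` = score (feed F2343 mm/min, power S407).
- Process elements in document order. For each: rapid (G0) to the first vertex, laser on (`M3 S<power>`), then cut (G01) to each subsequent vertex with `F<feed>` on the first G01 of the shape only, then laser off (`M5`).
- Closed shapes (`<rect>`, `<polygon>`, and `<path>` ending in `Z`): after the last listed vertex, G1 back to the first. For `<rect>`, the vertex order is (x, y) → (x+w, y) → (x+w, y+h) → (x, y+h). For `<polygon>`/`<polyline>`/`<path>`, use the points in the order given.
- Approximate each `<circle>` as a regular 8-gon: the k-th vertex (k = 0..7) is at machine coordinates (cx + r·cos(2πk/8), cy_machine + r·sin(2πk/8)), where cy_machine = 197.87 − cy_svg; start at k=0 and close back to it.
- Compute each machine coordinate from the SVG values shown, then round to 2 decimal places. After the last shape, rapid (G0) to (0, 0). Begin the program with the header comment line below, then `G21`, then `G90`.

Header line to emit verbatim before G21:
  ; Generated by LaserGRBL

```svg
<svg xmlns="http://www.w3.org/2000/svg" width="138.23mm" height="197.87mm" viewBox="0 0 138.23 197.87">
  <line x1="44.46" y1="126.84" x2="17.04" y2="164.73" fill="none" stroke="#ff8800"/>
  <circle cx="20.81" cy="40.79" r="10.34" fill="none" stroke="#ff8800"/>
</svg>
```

; Generated by LaserGRBL
G21
G90
G0 X44.46 Y71.03
M3 S407
G01 X17.04 Y33.14 F2343
M5
G0 X31.15 Y157.08
M3 S407
G01 X28.12 Y164.39 F2343
G01 X20.81 Y167.42
G01 X13.50 Y164.39
G01 X10.47 Y157.08
G01 X13.50 Y149.77
G01 X20.81 Y146.74
G01 X28.12 Y149.77
G01 X31.15 Y157.08
M5
G0 X0.00 Y0.00

Since the viewBox matches the mm dimensions, user units are millimetres directly. The only transform is the Y-flip y_m = 197.87 − y_svg.

Shape 1 is a line segment drawn with `<line>`. Its stroke #ff8800 means score at S407, F2343. After flipping Y the toolpath is (44.46,71.03) → (17.04,33.14).

Shape 2 is a circle drawn with `<circle>`. Its stroke #ff8800 means score at S407, F2343. After flipping Y the toolpath is (31.15,157.08) → (28.12,164.39) → (20.81,167.42) → (13.50,164.39) → (10.47,157.08) → (13.50,149.77) → (20.81,146.74) → (28.12,149.77) → (31.15,157.08), returning to the start.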